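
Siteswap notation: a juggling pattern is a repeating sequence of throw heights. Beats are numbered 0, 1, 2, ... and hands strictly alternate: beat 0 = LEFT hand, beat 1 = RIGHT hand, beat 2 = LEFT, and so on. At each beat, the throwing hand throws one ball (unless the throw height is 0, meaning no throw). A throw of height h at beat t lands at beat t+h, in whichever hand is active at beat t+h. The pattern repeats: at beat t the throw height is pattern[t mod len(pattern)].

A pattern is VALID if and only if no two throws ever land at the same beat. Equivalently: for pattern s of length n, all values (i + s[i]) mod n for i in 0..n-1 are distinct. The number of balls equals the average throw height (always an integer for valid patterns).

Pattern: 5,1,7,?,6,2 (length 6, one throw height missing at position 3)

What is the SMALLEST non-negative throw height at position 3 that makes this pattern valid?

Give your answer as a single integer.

i=0: (0 + 5) mod 6 = 5
i=1: (1 + 1) mod 6 = 2
i=2: (2 + 7) mod 6 = 3
i=3: s[i]=? (unknown)
i=4: (4 + 6) mod 6 = 4
i=5: (5 + 2) mod 6 = 1
Known residues: [1, 2, 3, 4, 5]; need a permutation of 0..5, so missing residue r = 0
Need (3 + s) mod 6 = 0; smallest s = (0 - 3) mod 6 = 3

Answer: 3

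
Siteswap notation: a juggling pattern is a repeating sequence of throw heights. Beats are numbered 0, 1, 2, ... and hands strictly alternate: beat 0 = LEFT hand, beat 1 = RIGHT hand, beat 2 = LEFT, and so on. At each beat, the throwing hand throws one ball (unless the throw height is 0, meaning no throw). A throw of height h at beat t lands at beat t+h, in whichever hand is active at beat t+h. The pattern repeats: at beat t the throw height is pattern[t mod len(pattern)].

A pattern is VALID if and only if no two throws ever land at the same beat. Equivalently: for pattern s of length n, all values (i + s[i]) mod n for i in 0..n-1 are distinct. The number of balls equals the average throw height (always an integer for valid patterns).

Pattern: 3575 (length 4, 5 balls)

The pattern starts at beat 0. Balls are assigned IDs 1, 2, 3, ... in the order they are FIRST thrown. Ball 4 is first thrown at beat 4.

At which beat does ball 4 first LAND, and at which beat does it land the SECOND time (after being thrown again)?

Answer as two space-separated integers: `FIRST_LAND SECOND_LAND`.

Answer: 7 12

Derivation:
Beat 0 (L): throw ball1 h=3 -> lands@3:R; in-air after throw: [b1@3:R]
Beat 1 (R): throw ball2 h=5 -> lands@6:L; in-air after throw: [b1@3:R b2@6:L]
Beat 2 (L): throw ball3 h=7 -> lands@9:R; in-air after throw: [b1@3:R b2@6:L b3@9:R]
Beat 3 (R): throw ball1 h=5 -> lands@8:L; in-air after throw: [b2@6:L b1@8:L b3@9:R]
Beat 4 (L): throw ball4 h=3 -> lands@7:R; in-air after throw: [b2@6:L b4@7:R b1@8:L b3@9:R]
Beat 5 (R): throw ball5 h=5 -> lands@10:L; in-air after throw: [b2@6:L b4@7:R b1@8:L b3@9:R b5@10:L]
Beat 6 (L): throw ball2 h=7 -> lands@13:R; in-air after throw: [b4@7:R b1@8:L b3@9:R b5@10:L b2@13:R]
Beat 7 (R): throw ball4 h=5 -> lands@12:L; in-air after throw: [b1@8:L b3@9:R b5@10:L b4@12:L b2@13:R]
Beat 8 (L): throw ball1 h=3 -> lands@11:R; in-air after throw: [b3@9:R b5@10:L b1@11:R b4@12:L b2@13:R]
Beat 9 (R): throw ball3 h=5 -> lands@14:L; in-air after throw: [b5@10:L b1@11:R b4@12:L b2@13:R b3@14:L]
Beat 10 (L): throw ball5 h=7 -> lands@17:R; in-air after throw: [b1@11:R b4@12:L b2@13:R b3@14:L b5@17:R]
Beat 11 (R): throw ball1 h=5 -> lands@16:L; in-air after throw: [b4@12:L b2@13:R b3@14:L b1@16:L b5@17:R]
Beat 12 (L): throw ball4 h=3 -> lands@15:R; in-air after throw: [b2@13:R b3@14:L b4@15:R b1@16:L b5@17:R]
Ball 4: thrown@4 h=3 -> first land @7; rethrown@7 h=5 -> second land @12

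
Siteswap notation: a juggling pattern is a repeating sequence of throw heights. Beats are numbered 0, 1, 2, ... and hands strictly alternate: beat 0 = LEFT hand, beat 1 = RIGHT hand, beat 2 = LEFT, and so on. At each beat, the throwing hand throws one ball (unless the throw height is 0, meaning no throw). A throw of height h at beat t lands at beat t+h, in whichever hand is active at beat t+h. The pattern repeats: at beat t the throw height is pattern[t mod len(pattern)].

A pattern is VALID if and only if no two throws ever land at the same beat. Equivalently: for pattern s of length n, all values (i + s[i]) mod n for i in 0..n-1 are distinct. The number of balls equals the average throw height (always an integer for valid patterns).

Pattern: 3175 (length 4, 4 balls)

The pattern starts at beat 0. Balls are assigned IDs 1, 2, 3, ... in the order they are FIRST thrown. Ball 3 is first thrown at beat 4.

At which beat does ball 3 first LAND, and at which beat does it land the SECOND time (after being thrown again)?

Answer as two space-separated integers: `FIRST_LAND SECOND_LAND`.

Answer: 7 12

Derivation:
Beat 0 (L): throw ball1 h=3 -> lands@3:R; in-air after throw: [b1@3:R]
Beat 1 (R): throw ball2 h=1 -> lands@2:L; in-air after throw: [b2@2:L b1@3:R]
Beat 2 (L): throw ball2 h=7 -> lands@9:R; in-air after throw: [b1@3:R b2@9:R]
Beat 3 (R): throw ball1 h=5 -> lands@8:L; in-air after throw: [b1@8:L b2@9:R]
Beat 4 (L): throw ball3 h=3 -> lands@7:R; in-air after throw: [b3@7:R b1@8:L b2@9:R]
Beat 5 (R): throw ball4 h=1 -> lands@6:L; in-air after throw: [b4@6:L b3@7:R b1@8:L b2@9:R]
Beat 6 (L): throw ball4 h=7 -> lands@13:R; in-air after throw: [b3@7:R b1@8:L b2@9:R b4@13:R]
Beat 7 (R): throw ball3 h=5 -> lands@12:L; in-air after throw: [b1@8:L b2@9:R b3@12:L b4@13:R]
Beat 8 (L): throw ball1 h=3 -> lands@11:R; in-air after throw: [b2@9:R b1@11:R b3@12:L b4@13:R]
Beat 9 (R): throw ball2 h=1 -> lands@10:L; in-air after throw: [b2@10:L b1@11:R b3@12:L b4@13:R]
Beat 10 (L): throw ball2 h=7 -> lands@17:R; in-air after throw: [b1@11:R b3@12:L b4@13:R b2@17:R]
Beat 11 (R): throw ball1 h=5 -> lands@16:L; in-air after throw: [b3@12:L b4@13:R b1@16:L b2@17:R]
Beat 12 (L): throw ball3 h=3 -> lands@15:R; in-air after throw: [b4@13:R b3@15:R b1@16:L b2@17:R]
Ball 3: thrown@4 h=3 -> first land @7; rethrown@7 h=5 -> second land @12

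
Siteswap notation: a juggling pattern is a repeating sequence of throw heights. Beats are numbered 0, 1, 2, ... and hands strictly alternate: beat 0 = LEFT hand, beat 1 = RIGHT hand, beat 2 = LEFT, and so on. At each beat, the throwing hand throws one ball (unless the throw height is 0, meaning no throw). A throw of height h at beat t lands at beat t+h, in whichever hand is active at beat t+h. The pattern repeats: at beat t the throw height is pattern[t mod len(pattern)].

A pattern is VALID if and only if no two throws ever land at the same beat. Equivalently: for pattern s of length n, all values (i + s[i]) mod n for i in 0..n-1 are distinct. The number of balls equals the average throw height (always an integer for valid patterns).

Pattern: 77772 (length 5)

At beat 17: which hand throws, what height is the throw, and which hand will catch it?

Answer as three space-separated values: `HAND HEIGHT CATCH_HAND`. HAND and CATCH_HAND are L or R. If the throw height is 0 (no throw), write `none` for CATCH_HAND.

Beat 17: 17 mod 2 = 1, so hand = R
Throw height = pattern[17 mod 5] = pattern[2] = 7
Lands at beat 17+7=24, 24 mod 2 = 0, so catch hand = L

Answer: R 7 L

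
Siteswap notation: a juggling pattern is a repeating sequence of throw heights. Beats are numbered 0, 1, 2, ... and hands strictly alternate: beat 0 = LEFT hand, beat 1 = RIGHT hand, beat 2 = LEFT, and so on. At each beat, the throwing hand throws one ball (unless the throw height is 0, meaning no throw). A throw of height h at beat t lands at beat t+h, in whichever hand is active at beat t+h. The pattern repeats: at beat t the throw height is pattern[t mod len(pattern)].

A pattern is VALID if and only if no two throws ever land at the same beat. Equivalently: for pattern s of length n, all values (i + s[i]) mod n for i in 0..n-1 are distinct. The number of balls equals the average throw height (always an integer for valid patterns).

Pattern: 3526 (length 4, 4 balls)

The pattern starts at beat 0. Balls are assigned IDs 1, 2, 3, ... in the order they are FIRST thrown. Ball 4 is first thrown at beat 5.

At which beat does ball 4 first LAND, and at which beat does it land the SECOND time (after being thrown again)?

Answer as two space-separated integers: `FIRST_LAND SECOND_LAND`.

Beat 0 (L): throw ball1 h=3 -> lands@3:R; in-air after throw: [b1@3:R]
Beat 1 (R): throw ball2 h=5 -> lands@6:L; in-air after throw: [b1@3:R b2@6:L]
Beat 2 (L): throw ball3 h=2 -> lands@4:L; in-air after throw: [b1@3:R b3@4:L b2@6:L]
Beat 3 (R): throw ball1 h=6 -> lands@9:R; in-air after throw: [b3@4:L b2@6:L b1@9:R]
Beat 4 (L): throw ball3 h=3 -> lands@7:R; in-air after throw: [b2@6:L b3@7:R b1@9:R]
Beat 5 (R): throw ball4 h=5 -> lands@10:L; in-air after throw: [b2@6:L b3@7:R b1@9:R b4@10:L]
Beat 6 (L): throw ball2 h=2 -> lands@8:L; in-air after throw: [b3@7:R b2@8:L b1@9:R b4@10:L]
Beat 7 (R): throw ball3 h=6 -> lands@13:R; in-air after throw: [b2@8:L b1@9:R b4@10:L b3@13:R]
Beat 8 (L): throw ball2 h=3 -> lands@11:R; in-air after throw: [b1@9:R b4@10:L b2@11:R b3@13:R]
Beat 9 (R): throw ball1 h=5 -> lands@14:L; in-air after throw: [b4@10:L b2@11:R b3@13:R b1@14:L]
Beat 10 (L): throw ball4 h=2 -> lands@12:L; in-air after throw: [b2@11:R b4@12:L b3@13:R b1@14:L]
Beat 11 (R): throw ball2 h=6 -> lands@17:R; in-air after throw: [b4@12:L b3@13:R b1@14:L b2@17:R]
Beat 12 (L): throw ball4 h=3 -> lands@15:R; in-air after throw: [b3@13:R b1@14:L b4@15:R b2@17:R]
Ball 4: thrown@5 h=5 -> first land @10; rethrown@10 h=2 -> second land @12

Answer: 10 12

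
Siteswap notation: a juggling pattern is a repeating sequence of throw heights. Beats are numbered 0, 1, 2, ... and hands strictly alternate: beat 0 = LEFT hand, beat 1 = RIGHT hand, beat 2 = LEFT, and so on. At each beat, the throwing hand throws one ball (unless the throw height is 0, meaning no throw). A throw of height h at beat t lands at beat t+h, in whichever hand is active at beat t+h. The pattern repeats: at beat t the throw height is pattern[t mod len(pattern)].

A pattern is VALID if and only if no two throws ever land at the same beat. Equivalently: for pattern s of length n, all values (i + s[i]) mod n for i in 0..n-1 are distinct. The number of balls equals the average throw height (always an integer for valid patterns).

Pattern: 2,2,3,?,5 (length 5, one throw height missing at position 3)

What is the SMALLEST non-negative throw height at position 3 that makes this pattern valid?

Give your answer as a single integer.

Answer: 3

Derivation:
i=0: (0 + 2) mod 5 = 2
i=1: (1 + 2) mod 5 = 3
i=2: (2 + 3) mod 5 = 0
i=3: s[i]=? (unknown)
i=4: (4 + 5) mod 5 = 4
Known residues: [0, 2, 3, 4]; need a permutation of 0..4, so missing residue r = 1
Need (3 + s) mod 5 = 1; smallest s = (1 - 3) mod 5 = 3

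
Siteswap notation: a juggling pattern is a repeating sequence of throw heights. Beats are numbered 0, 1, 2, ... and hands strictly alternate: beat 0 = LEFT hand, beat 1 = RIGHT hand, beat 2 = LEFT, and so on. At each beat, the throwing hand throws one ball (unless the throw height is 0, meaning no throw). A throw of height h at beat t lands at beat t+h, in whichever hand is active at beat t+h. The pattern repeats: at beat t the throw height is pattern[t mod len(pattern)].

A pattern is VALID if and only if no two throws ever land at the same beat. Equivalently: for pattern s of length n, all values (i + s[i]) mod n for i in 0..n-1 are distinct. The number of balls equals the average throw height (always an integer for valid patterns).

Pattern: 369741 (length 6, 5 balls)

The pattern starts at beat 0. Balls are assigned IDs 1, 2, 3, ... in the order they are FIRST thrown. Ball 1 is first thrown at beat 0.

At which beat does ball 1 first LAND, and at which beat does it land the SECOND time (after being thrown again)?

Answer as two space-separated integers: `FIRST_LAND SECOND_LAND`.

Answer: 3 10

Derivation:
Beat 0 (L): throw ball1 h=3 -> lands@3:R; in-air after throw: [b1@3:R]
Beat 1 (R): throw ball2 h=6 -> lands@7:R; in-air after throw: [b1@3:R b2@7:R]
Beat 2 (L): throw ball3 h=9 -> lands@11:R; in-air after throw: [b1@3:R b2@7:R b3@11:R]
Beat 3 (R): throw ball1 h=7 -> lands@10:L; in-air after throw: [b2@7:R b1@10:L b3@11:R]
Beat 4 (L): throw ball4 h=4 -> lands@8:L; in-air after throw: [b2@7:R b4@8:L b1@10:L b3@11:R]
Beat 5 (R): throw ball5 h=1 -> lands@6:L; in-air after throw: [b5@6:L b2@7:R b4@8:L b1@10:L b3@11:R]
Beat 6 (L): throw ball5 h=3 -> lands@9:R; in-air after throw: [b2@7:R b4@8:L b5@9:R b1@10:L b3@11:R]
Beat 7 (R): throw ball2 h=6 -> lands@13:R; in-air after throw: [b4@8:L b5@9:R b1@10:L b3@11:R b2@13:R]
Beat 8 (L): throw ball4 h=9 -> lands@17:R; in-air after throw: [b5@9:R b1@10:L b3@11:R b2@13:R b4@17:R]
Beat 9 (R): throw ball5 h=7 -> lands@16:L; in-air after throw: [b1@10:L b3@11:R b2@13:R b5@16:L b4@17:R]
Beat 10 (L): throw ball1 h=4 -> lands@14:L; in-air after throw: [b3@11:R b2@13:R b1@14:L b5@16:L b4@17:R]
Ball 1: thrown@0 h=3 -> first land @3; rethrown@3 h=7 -> second land @10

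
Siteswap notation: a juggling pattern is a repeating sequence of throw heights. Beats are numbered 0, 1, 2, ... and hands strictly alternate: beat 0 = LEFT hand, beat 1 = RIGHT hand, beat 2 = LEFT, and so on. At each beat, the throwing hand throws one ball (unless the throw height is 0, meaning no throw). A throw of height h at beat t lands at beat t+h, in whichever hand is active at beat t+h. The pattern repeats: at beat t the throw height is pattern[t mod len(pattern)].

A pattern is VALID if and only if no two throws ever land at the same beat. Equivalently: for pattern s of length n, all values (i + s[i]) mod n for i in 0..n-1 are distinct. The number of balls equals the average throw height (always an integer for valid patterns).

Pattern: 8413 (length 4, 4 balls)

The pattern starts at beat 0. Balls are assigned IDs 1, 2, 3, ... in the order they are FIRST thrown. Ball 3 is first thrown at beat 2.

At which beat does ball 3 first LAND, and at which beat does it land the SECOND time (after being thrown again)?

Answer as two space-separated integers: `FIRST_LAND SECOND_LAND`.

Answer: 3 6

Derivation:
Beat 0 (L): throw ball1 h=8 -> lands@8:L; in-air after throw: [b1@8:L]
Beat 1 (R): throw ball2 h=4 -> lands@5:R; in-air after throw: [b2@5:R b1@8:L]
Beat 2 (L): throw ball3 h=1 -> lands@3:R; in-air after throw: [b3@3:R b2@5:R b1@8:L]
Beat 3 (R): throw ball3 h=3 -> lands@6:L; in-air after throw: [b2@5:R b3@6:L b1@8:L]
Beat 4 (L): throw ball4 h=8 -> lands@12:L; in-air after throw: [b2@5:R b3@6:L b1@8:L b4@12:L]
Beat 5 (R): throw ball2 h=4 -> lands@9:R; in-air after throw: [b3@6:L b1@8:L b2@9:R b4@12:L]
Beat 6 (L): throw ball3 h=1 -> lands@7:R; in-air after throw: [b3@7:R b1@8:L b2@9:R b4@12:L]
Ball 3: thrown@2 h=1 -> first land @3; rethrown@3 h=3 -> second land @6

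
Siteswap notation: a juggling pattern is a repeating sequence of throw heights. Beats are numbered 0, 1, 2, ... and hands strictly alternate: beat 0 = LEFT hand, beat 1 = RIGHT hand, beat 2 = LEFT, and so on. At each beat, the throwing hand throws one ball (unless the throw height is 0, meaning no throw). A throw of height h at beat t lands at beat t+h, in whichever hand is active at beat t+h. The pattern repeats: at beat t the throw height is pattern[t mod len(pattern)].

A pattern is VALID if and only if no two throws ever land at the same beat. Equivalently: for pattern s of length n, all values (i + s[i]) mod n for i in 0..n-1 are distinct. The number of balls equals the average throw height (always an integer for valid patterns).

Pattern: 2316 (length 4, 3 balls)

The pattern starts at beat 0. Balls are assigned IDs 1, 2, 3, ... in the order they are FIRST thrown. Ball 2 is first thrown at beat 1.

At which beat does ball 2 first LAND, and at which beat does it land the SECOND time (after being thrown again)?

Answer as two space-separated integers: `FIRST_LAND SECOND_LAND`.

Answer: 4 6

Derivation:
Beat 0 (L): throw ball1 h=2 -> lands@2:L; in-air after throw: [b1@2:L]
Beat 1 (R): throw ball2 h=3 -> lands@4:L; in-air after throw: [b1@2:L b2@4:L]
Beat 2 (L): throw ball1 h=1 -> lands@3:R; in-air after throw: [b1@3:R b2@4:L]
Beat 3 (R): throw ball1 h=6 -> lands@9:R; in-air after throw: [b2@4:L b1@9:R]
Beat 4 (L): throw ball2 h=2 -> lands@6:L; in-air after throw: [b2@6:L b1@9:R]
Beat 5 (R): throw ball3 h=3 -> lands@8:L; in-air after throw: [b2@6:L b3@8:L b1@9:R]
Beat 6 (L): throw ball2 h=1 -> lands@7:R; in-air after throw: [b2@7:R b3@8:L b1@9:R]
Ball 2: thrown@1 h=3 -> first land @4; rethrown@4 h=2 -> second land @6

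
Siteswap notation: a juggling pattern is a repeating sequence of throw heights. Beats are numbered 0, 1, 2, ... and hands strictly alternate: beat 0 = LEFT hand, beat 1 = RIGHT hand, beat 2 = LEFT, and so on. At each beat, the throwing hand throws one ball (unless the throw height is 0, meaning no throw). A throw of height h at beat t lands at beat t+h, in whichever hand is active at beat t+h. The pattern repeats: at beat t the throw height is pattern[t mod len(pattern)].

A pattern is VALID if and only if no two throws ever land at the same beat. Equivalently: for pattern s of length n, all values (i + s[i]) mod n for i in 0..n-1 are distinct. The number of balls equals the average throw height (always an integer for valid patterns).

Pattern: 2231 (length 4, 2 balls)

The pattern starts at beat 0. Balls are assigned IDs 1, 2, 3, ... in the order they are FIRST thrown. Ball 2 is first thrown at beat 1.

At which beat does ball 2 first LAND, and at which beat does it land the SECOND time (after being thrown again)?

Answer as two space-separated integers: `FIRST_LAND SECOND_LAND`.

Answer: 3 4

Derivation:
Beat 0 (L): throw ball1 h=2 -> lands@2:L; in-air after throw: [b1@2:L]
Beat 1 (R): throw ball2 h=2 -> lands@3:R; in-air after throw: [b1@2:L b2@3:R]
Beat 2 (L): throw ball1 h=3 -> lands@5:R; in-air after throw: [b2@3:R b1@5:R]
Beat 3 (R): throw ball2 h=1 -> lands@4:L; in-air after throw: [b2@4:L b1@5:R]
Beat 4 (L): throw ball2 h=2 -> lands@6:L; in-air after throw: [b1@5:R b2@6:L]
Ball 2: thrown@1 h=2 -> first land @3; rethrown@3 h=1 -> second land @4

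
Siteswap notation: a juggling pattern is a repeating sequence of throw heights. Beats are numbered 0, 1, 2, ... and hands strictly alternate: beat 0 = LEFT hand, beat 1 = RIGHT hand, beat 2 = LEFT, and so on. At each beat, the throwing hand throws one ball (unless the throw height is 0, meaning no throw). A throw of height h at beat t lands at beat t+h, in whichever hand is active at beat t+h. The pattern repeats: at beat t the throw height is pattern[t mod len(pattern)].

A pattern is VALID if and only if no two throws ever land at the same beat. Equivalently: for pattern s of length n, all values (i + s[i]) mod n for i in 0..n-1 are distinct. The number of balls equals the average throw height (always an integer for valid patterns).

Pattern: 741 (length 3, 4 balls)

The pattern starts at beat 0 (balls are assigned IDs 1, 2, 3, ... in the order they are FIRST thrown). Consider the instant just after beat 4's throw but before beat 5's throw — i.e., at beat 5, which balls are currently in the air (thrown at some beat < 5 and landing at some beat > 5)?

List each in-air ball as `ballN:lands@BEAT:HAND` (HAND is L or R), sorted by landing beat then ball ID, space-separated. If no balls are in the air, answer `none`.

Beat 0 (L): throw ball1 h=7 -> lands@7:R; in-air after throw: [b1@7:R]
Beat 1 (R): throw ball2 h=4 -> lands@5:R; in-air after throw: [b2@5:R b1@7:R]
Beat 2 (L): throw ball3 h=1 -> lands@3:R; in-air after throw: [b3@3:R b2@5:R b1@7:R]
Beat 3 (R): throw ball3 h=7 -> lands@10:L; in-air after throw: [b2@5:R b1@7:R b3@10:L]
Beat 4 (L): throw ball4 h=4 -> lands@8:L; in-air after throw: [b2@5:R b1@7:R b4@8:L b3@10:L]
Beat 5 (R): throw ball2 h=1 -> lands@6:L; in-air after throw: [b2@6:L b1@7:R b4@8:L b3@10:L]

Answer: ball1:lands@7:R ball4:lands@8:L ball3:lands@10:L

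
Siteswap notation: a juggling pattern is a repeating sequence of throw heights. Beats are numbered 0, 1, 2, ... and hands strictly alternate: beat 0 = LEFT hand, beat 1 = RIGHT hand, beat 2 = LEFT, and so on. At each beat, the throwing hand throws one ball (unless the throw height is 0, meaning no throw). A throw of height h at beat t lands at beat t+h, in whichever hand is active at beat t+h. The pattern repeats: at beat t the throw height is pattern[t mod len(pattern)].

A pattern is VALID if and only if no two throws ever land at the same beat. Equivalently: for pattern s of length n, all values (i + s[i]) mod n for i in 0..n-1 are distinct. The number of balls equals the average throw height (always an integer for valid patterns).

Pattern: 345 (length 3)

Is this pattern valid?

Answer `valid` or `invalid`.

i=0: (i + s[i]) mod n = (0 + 3) mod 3 = 0
i=1: (i + s[i]) mod n = (1 + 4) mod 3 = 2
i=2: (i + s[i]) mod n = (2 + 5) mod 3 = 1
Residues: [0, 2, 1], distinct: True

Answer: valid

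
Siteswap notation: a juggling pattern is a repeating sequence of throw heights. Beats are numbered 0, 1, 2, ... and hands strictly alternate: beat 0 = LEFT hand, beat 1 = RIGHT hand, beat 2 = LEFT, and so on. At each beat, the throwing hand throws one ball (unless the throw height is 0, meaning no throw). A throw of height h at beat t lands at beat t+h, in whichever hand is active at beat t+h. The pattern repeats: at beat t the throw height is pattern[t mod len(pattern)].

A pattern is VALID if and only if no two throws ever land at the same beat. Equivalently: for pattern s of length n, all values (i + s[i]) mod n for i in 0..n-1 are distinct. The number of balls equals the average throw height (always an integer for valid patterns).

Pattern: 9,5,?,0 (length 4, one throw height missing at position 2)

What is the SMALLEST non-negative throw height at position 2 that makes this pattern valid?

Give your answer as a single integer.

Answer: 2

Derivation:
i=0: (0 + 9) mod 4 = 1
i=1: (1 + 5) mod 4 = 2
i=2: s[i]=? (unknown)
i=3: (3 + 0) mod 4 = 3
Known residues: [1, 2, 3]; need a permutation of 0..3, so missing residue r = 0
Need (2 + s) mod 4 = 0; smallest s = (0 - 2) mod 4 = 2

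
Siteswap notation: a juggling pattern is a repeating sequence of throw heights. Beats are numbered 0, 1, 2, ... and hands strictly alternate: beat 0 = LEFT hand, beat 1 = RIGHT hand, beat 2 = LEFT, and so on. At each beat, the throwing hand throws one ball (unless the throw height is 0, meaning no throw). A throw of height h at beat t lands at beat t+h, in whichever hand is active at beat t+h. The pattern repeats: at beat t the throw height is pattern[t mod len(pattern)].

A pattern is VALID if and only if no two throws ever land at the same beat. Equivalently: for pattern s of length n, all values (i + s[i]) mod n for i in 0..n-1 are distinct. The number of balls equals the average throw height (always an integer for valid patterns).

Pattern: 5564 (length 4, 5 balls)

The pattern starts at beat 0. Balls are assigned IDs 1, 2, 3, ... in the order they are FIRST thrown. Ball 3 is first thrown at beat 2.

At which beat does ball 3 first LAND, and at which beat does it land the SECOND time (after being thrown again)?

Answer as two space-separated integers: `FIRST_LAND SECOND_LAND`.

Answer: 8 13

Derivation:
Beat 0 (L): throw ball1 h=5 -> lands@5:R; in-air after throw: [b1@5:R]
Beat 1 (R): throw ball2 h=5 -> lands@6:L; in-air after throw: [b1@5:R b2@6:L]
Beat 2 (L): throw ball3 h=6 -> lands@8:L; in-air after throw: [b1@5:R b2@6:L b3@8:L]
Beat 3 (R): throw ball4 h=4 -> lands@7:R; in-air after throw: [b1@5:R b2@6:L b4@7:R b3@8:L]
Beat 4 (L): throw ball5 h=5 -> lands@9:R; in-air after throw: [b1@5:R b2@6:L b4@7:R b3@8:L b5@9:R]
Beat 5 (R): throw ball1 h=5 -> lands@10:L; in-air after throw: [b2@6:L b4@7:R b3@8:L b5@9:R b1@10:L]
Beat 6 (L): throw ball2 h=6 -> lands@12:L; in-air after throw: [b4@7:R b3@8:L b5@9:R b1@10:L b2@12:L]
Beat 7 (R): throw ball4 h=4 -> lands@11:R; in-air after throw: [b3@8:L b5@9:R b1@10:L b4@11:R b2@12:L]
Beat 8 (L): throw ball3 h=5 -> lands@13:R; in-air after throw: [b5@9:R b1@10:L b4@11:R b2@12:L b3@13:R]
Beat 9 (R): throw ball5 h=5 -> lands@14:L; in-air after throw: [b1@10:L b4@11:R b2@12:L b3@13:R b5@14:L]
Beat 10 (L): throw ball1 h=6 -> lands@16:L; in-air after throw: [b4@11:R b2@12:L b3@13:R b5@14:L b1@16:L]
Beat 11 (R): throw ball4 h=4 -> lands@15:R; in-air after throw: [b2@12:L b3@13:R b5@14:L b4@15:R b1@16:L]
Beat 12 (L): throw ball2 h=5 -> lands@17:R; in-air after throw: [b3@13:R b5@14:L b4@15:R b1@16:L b2@17:R]
Beat 13 (R): throw ball3 h=5 -> lands@18:L; in-air after throw: [b5@14:L b4@15:R b1@16:L b2@17:R b3@18:L]
Ball 3: thrown@2 h=6 -> first land @8; rethrown@8 h=5 -> second land @13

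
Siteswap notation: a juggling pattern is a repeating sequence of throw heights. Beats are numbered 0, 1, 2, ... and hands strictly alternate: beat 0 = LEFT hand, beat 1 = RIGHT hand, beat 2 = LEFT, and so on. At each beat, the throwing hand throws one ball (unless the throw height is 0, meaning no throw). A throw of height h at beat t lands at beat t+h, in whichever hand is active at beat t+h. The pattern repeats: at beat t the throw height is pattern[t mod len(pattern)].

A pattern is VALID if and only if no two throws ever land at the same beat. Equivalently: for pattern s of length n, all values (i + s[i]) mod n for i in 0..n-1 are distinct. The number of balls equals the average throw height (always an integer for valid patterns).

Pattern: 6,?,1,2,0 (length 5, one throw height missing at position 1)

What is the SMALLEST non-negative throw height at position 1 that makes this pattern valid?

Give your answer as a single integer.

i=0: (0 + 6) mod 5 = 1
i=1: s[i]=? (unknown)
i=2: (2 + 1) mod 5 = 3
i=3: (3 + 2) mod 5 = 0
i=4: (4 + 0) mod 5 = 4
Known residues: [0, 1, 3, 4]; need a permutation of 0..4, so missing residue r = 2
Need (1 + s) mod 5 = 2; smallest s = (2 - 1) mod 5 = 1

Answer: 1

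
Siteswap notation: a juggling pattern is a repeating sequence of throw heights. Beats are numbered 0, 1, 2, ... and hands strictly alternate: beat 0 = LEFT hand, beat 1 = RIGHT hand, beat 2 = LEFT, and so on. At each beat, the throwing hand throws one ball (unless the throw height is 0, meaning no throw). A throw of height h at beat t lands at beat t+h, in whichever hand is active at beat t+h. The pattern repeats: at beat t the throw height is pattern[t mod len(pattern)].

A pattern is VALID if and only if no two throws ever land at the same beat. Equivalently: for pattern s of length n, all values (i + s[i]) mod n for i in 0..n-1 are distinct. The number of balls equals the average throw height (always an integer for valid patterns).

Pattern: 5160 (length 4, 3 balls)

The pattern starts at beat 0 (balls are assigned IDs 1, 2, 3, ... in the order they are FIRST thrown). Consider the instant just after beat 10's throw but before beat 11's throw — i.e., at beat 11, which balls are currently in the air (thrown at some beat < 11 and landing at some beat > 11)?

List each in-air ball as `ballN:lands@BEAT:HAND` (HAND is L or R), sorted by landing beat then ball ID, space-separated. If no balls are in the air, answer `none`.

Answer: ball1:lands@12:L ball2:lands@13:R ball3:lands@16:L

Derivation:
Beat 0 (L): throw ball1 h=5 -> lands@5:R; in-air after throw: [b1@5:R]
Beat 1 (R): throw ball2 h=1 -> lands@2:L; in-air after throw: [b2@2:L b1@5:R]
Beat 2 (L): throw ball2 h=6 -> lands@8:L; in-air after throw: [b1@5:R b2@8:L]
Beat 4 (L): throw ball3 h=5 -> lands@9:R; in-air after throw: [b1@5:R b2@8:L b3@9:R]
Beat 5 (R): throw ball1 h=1 -> lands@6:L; in-air after throw: [b1@6:L b2@8:L b3@9:R]
Beat 6 (L): throw ball1 h=6 -> lands@12:L; in-air after throw: [b2@8:L b3@9:R b1@12:L]
Beat 8 (L): throw ball2 h=5 -> lands@13:R; in-air after throw: [b3@9:R b1@12:L b2@13:R]
Beat 9 (R): throw ball3 h=1 -> lands@10:L; in-air after throw: [b3@10:L b1@12:L b2@13:R]
Beat 10 (L): throw ball3 h=6 -> lands@16:L; in-air after throw: [b1@12:L b2@13:R b3@16:L]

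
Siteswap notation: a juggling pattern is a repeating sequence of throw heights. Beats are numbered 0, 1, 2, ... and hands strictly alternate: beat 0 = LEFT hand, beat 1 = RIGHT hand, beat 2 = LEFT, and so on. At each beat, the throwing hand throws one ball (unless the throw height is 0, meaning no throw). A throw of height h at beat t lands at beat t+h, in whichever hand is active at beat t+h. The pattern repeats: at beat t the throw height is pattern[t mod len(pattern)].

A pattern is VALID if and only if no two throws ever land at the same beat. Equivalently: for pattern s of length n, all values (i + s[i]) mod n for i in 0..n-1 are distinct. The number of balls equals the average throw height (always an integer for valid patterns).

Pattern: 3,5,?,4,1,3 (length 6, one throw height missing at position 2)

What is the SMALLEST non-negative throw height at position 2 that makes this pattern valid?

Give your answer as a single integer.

i=0: (0 + 3) mod 6 = 3
i=1: (1 + 5) mod 6 = 0
i=2: s[i]=? (unknown)
i=3: (3 + 4) mod 6 = 1
i=4: (4 + 1) mod 6 = 5
i=5: (5 + 3) mod 6 = 2
Known residues: [0, 1, 2, 3, 5]; need a permutation of 0..5, so missing residue r = 4
Need (2 + s) mod 6 = 4; smallest s = (4 - 2) mod 6 = 2

Answer: 2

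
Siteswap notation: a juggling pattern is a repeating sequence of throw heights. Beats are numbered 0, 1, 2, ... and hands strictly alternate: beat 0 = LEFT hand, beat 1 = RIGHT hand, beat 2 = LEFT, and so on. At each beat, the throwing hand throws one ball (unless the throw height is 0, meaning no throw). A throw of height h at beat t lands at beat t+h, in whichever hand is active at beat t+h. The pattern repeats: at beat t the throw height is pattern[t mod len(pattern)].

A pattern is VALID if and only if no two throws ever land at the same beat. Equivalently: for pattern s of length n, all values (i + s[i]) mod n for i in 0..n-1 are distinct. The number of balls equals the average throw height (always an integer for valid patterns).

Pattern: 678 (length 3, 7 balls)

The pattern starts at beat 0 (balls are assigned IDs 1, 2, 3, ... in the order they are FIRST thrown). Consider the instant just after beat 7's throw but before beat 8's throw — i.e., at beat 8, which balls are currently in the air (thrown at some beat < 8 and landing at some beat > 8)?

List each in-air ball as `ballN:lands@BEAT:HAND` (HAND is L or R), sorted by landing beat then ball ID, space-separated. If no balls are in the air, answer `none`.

Beat 0 (L): throw ball1 h=6 -> lands@6:L; in-air after throw: [b1@6:L]
Beat 1 (R): throw ball2 h=7 -> lands@8:L; in-air after throw: [b1@6:L b2@8:L]
Beat 2 (L): throw ball3 h=8 -> lands@10:L; in-air after throw: [b1@6:L b2@8:L b3@10:L]
Beat 3 (R): throw ball4 h=6 -> lands@9:R; in-air after throw: [b1@6:L b2@8:L b4@9:R b3@10:L]
Beat 4 (L): throw ball5 h=7 -> lands@11:R; in-air after throw: [b1@6:L b2@8:L b4@9:R b3@10:L b5@11:R]
Beat 5 (R): throw ball6 h=8 -> lands@13:R; in-air after throw: [b1@6:L b2@8:L b4@9:R b3@10:L b5@11:R b6@13:R]
Beat 6 (L): throw ball1 h=6 -> lands@12:L; in-air after throw: [b2@8:L b4@9:R b3@10:L b5@11:R b1@12:L b6@13:R]
Beat 7 (R): throw ball7 h=7 -> lands@14:L; in-air after throw: [b2@8:L b4@9:R b3@10:L b5@11:R b1@12:L b6@13:R b7@14:L]
Beat 8 (L): throw ball2 h=8 -> lands@16:L; in-air after throw: [b4@9:R b3@10:L b5@11:R b1@12:L b6@13:R b7@14:L b2@16:L]

Answer: ball4:lands@9:R ball3:lands@10:L ball5:lands@11:R ball1:lands@12:L ball6:lands@13:R ball7:lands@14:L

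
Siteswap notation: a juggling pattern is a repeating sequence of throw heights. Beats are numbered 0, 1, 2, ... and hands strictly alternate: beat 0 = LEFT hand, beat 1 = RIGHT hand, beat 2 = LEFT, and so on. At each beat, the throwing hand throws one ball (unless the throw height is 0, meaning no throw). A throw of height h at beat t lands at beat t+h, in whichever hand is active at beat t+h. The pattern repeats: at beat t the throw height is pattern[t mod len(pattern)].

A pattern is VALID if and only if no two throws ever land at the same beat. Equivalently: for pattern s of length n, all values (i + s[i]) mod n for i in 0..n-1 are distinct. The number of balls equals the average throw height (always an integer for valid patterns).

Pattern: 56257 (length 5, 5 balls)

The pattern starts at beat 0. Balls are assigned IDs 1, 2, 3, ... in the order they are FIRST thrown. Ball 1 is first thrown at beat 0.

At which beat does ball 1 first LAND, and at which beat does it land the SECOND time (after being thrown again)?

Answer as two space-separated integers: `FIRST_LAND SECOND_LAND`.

Answer: 5 10

Derivation:
Beat 0 (L): throw ball1 h=5 -> lands@5:R; in-air after throw: [b1@5:R]
Beat 1 (R): throw ball2 h=6 -> lands@7:R; in-air after throw: [b1@5:R b2@7:R]
Beat 2 (L): throw ball3 h=2 -> lands@4:L; in-air after throw: [b3@4:L b1@5:R b2@7:R]
Beat 3 (R): throw ball4 h=5 -> lands@8:L; in-air after throw: [b3@4:L b1@5:R b2@7:R b4@8:L]
Beat 4 (L): throw ball3 h=7 -> lands@11:R; in-air after throw: [b1@5:R b2@7:R b4@8:L b3@11:R]
Beat 5 (R): throw ball1 h=5 -> lands@10:L; in-air after throw: [b2@7:R b4@8:L b1@10:L b3@11:R]
Beat 6 (L): throw ball5 h=6 -> lands@12:L; in-air after throw: [b2@7:R b4@8:L b1@10:L b3@11:R b5@12:L]
Beat 7 (R): throw ball2 h=2 -> lands@9:R; in-air after throw: [b4@8:L b2@9:R b1@10:L b3@11:R b5@12:L]
Beat 8 (L): throw ball4 h=5 -> lands@13:R; in-air after throw: [b2@9:R b1@10:L b3@11:R b5@12:L b4@13:R]
Beat 9 (R): throw ball2 h=7 -> lands@16:L; in-air after throw: [b1@10:L b3@11:R b5@12:L b4@13:R b2@16:L]
Beat 10 (L): throw ball1 h=5 -> lands@15:R; in-air after throw: [b3@11:R b5@12:L b4@13:R b1@15:R b2@16:L]
Ball 1: thrown@0 h=5 -> first land @5; rethrown@5 h=5 -> second land @10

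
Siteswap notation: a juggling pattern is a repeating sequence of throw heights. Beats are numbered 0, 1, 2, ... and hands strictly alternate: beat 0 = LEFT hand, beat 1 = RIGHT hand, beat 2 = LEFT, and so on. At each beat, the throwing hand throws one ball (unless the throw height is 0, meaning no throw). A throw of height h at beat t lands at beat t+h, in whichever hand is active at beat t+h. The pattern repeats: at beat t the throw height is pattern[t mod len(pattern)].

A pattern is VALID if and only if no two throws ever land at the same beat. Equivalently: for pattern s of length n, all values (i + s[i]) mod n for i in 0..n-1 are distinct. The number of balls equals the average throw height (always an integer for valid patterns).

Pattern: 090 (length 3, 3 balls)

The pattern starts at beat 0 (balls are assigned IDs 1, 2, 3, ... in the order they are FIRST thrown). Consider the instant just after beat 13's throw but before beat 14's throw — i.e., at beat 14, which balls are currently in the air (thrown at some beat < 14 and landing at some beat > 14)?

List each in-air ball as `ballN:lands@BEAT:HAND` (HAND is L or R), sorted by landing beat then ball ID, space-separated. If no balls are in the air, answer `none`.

Answer: ball3:lands@16:L ball1:lands@19:R ball2:lands@22:L

Derivation:
Beat 1 (R): throw ball1 h=9 -> lands@10:L; in-air after throw: [b1@10:L]
Beat 4 (L): throw ball2 h=9 -> lands@13:R; in-air after throw: [b1@10:L b2@13:R]
Beat 7 (R): throw ball3 h=9 -> lands@16:L; in-air after throw: [b1@10:L b2@13:R b3@16:L]
Beat 10 (L): throw ball1 h=9 -> lands@19:R; in-air after throw: [b2@13:R b3@16:L b1@19:R]
Beat 13 (R): throw ball2 h=9 -> lands@22:L; in-air after throw: [b3@16:L b1@19:R b2@22:L]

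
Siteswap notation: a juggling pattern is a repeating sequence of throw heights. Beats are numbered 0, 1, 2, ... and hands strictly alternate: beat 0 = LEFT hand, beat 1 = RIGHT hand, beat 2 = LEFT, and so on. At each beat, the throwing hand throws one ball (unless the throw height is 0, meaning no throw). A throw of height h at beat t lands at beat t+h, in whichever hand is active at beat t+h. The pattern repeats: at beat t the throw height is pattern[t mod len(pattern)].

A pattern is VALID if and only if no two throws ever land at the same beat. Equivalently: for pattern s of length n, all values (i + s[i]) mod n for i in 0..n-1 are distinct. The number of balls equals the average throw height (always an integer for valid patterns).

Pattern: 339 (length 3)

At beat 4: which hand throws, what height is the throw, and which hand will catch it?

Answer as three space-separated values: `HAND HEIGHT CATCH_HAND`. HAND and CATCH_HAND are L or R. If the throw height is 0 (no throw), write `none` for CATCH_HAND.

Beat 4: 4 mod 2 = 0, so hand = L
Throw height = pattern[4 mod 3] = pattern[1] = 3
Lands at beat 4+3=7, 7 mod 2 = 1, so catch hand = R

Answer: L 3 R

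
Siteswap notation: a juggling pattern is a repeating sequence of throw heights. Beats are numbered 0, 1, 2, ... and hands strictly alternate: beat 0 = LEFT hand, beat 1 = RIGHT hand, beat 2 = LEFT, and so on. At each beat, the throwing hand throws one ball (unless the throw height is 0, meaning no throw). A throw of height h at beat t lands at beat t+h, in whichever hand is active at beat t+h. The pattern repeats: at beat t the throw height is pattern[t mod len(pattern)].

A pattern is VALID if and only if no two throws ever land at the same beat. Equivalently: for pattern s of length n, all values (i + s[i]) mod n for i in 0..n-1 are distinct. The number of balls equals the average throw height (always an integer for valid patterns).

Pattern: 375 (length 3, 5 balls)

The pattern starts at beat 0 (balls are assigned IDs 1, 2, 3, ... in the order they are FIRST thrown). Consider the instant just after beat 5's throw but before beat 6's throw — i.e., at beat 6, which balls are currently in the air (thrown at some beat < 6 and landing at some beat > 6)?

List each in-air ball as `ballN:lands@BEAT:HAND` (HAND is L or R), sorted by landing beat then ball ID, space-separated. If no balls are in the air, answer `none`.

Answer: ball3:lands@7:R ball2:lands@8:L ball5:lands@10:L ball4:lands@11:R

Derivation:
Beat 0 (L): throw ball1 h=3 -> lands@3:R; in-air after throw: [b1@3:R]
Beat 1 (R): throw ball2 h=7 -> lands@8:L; in-air after throw: [b1@3:R b2@8:L]
Beat 2 (L): throw ball3 h=5 -> lands@7:R; in-air after throw: [b1@3:R b3@7:R b2@8:L]
Beat 3 (R): throw ball1 h=3 -> lands@6:L; in-air after throw: [b1@6:L b3@7:R b2@8:L]
Beat 4 (L): throw ball4 h=7 -> lands@11:R; in-air after throw: [b1@6:L b3@7:R b2@8:L b4@11:R]
Beat 5 (R): throw ball5 h=5 -> lands@10:L; in-air after throw: [b1@6:L b3@7:R b2@8:L b5@10:L b4@11:R]
Beat 6 (L): throw ball1 h=3 -> lands@9:R; in-air after throw: [b3@7:R b2@8:L b1@9:R b5@10:L b4@11:R]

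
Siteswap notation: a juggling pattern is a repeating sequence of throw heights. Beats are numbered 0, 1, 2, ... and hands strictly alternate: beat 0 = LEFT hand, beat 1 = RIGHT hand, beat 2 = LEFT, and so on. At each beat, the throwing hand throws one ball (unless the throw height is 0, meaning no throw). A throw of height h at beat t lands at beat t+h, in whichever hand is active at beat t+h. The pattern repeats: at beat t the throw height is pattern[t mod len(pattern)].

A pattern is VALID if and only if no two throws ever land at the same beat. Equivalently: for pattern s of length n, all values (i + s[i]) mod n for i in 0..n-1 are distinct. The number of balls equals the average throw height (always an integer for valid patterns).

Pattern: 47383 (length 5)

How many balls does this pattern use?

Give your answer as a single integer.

Pattern = [4, 7, 3, 8, 3], length n = 5
  position 0: throw height = 4, running sum = 4
  position 1: throw height = 7, running sum = 11
  position 2: throw height = 3, running sum = 14
  position 3: throw height = 8, running sum = 22
  position 4: throw height = 3, running sum = 25
Total sum = 25; balls = sum / n = 25 / 5 = 5

Answer: 5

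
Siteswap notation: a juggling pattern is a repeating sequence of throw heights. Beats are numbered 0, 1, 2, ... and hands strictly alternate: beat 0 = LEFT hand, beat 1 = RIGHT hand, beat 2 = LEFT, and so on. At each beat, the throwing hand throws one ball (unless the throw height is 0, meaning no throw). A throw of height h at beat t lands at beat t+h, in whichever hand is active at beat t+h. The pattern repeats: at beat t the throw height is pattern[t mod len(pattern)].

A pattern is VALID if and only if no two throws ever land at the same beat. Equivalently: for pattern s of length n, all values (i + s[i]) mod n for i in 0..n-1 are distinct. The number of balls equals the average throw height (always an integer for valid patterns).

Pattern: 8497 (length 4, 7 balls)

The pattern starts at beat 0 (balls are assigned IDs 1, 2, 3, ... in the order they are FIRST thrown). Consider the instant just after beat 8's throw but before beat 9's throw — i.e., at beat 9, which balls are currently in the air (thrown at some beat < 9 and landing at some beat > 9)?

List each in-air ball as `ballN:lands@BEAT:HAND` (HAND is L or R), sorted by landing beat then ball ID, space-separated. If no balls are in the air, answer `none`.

Beat 0 (L): throw ball1 h=8 -> lands@8:L; in-air after throw: [b1@8:L]
Beat 1 (R): throw ball2 h=4 -> lands@5:R; in-air after throw: [b2@5:R b1@8:L]
Beat 2 (L): throw ball3 h=9 -> lands@11:R; in-air after throw: [b2@5:R b1@8:L b3@11:R]
Beat 3 (R): throw ball4 h=7 -> lands@10:L; in-air after throw: [b2@5:R b1@8:L b4@10:L b3@11:R]
Beat 4 (L): throw ball5 h=8 -> lands@12:L; in-air after throw: [b2@5:R b1@8:L b4@10:L b3@11:R b5@12:L]
Beat 5 (R): throw ball2 h=4 -> lands@9:R; in-air after throw: [b1@8:L b2@9:R b4@10:L b3@11:R b5@12:L]
Beat 6 (L): throw ball6 h=9 -> lands@15:R; in-air after throw: [b1@8:L b2@9:R b4@10:L b3@11:R b5@12:L b6@15:R]
Beat 7 (R): throw ball7 h=7 -> lands@14:L; in-air after throw: [b1@8:L b2@9:R b4@10:L b3@11:R b5@12:L b7@14:L b6@15:R]
Beat 8 (L): throw ball1 h=8 -> lands@16:L; in-air after throw: [b2@9:R b4@10:L b3@11:R b5@12:L b7@14:L b6@15:R b1@16:L]
Beat 9 (R): throw ball2 h=4 -> lands@13:R; in-air after throw: [b4@10:L b3@11:R b5@12:L b2@13:R b7@14:L b6@15:R b1@16:L]

Answer: ball4:lands@10:L ball3:lands@11:R ball5:lands@12:L ball7:lands@14:L ball6:lands@15:R ball1:lands@16:L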